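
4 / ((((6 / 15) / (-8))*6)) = -40 / 3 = -13.33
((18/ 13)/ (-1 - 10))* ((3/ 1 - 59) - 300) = 6408/ 143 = 44.81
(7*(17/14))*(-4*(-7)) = 238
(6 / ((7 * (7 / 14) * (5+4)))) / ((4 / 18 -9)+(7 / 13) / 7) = -0.02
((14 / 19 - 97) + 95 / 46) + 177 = 72369 / 874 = 82.80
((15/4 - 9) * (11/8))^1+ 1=-199/32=-6.22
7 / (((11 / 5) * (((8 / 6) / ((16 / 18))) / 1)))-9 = -6.88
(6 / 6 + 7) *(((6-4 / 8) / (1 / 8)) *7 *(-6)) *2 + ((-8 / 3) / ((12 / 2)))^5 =-1745961856 / 59049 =-29568.02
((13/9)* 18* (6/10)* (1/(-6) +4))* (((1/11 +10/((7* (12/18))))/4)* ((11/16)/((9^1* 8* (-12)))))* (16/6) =-12857/181440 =-0.07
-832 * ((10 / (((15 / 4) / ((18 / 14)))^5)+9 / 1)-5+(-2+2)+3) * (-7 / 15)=61591536448 / 22509375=2736.26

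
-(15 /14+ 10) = -155 /14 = -11.07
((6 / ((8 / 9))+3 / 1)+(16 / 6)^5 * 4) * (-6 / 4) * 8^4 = -273287680 / 81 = -3373921.98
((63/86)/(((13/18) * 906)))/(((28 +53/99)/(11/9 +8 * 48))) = 7207893/476910850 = 0.02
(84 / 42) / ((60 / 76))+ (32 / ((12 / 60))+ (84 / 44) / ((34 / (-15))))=907087 / 5610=161.69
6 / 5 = 1.20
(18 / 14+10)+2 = 13.29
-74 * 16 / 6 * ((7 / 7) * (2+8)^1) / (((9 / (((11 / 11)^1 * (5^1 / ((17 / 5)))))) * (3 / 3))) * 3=-148000 / 153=-967.32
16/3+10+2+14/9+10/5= 188/9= 20.89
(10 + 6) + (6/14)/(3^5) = 9073/567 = 16.00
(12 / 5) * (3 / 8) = 9 / 10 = 0.90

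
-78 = -78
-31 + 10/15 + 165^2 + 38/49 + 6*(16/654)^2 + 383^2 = 303690401725/1746507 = 173884.45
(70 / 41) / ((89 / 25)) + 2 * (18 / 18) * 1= 9048 / 3649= 2.48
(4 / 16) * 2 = 1 / 2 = 0.50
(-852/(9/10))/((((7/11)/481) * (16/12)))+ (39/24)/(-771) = -23170770571/43176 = -536658.57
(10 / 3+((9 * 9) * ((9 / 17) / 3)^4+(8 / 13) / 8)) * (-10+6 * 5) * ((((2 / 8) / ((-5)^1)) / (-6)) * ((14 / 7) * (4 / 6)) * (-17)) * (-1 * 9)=22728344 / 191607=118.62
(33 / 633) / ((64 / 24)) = 33 / 1688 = 0.02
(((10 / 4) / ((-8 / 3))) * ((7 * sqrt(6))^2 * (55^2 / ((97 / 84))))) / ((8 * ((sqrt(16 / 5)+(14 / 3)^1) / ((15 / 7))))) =-2865121875 / 58976+245581875 * sqrt(5) / 29488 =-29958.73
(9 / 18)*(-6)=-3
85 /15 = 17 /3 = 5.67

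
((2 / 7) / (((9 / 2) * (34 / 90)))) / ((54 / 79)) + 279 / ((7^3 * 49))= 2024851 / 7714413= 0.26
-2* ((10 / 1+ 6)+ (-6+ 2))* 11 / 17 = -264 / 17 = -15.53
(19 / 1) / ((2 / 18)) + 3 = 174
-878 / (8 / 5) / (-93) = 2195 / 372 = 5.90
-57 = -57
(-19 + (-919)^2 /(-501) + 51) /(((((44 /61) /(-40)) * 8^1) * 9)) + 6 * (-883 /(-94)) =12402514219 /9324612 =1330.08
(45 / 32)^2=2025 / 1024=1.98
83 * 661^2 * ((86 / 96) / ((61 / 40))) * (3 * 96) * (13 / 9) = 1621745890960 / 183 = 8861999404.15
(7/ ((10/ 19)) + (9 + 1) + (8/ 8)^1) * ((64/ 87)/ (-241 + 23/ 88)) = -228096/ 3071825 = -0.07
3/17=0.18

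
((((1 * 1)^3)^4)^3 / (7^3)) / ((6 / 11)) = 0.01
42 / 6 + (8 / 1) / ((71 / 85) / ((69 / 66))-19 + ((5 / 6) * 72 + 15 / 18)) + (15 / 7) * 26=220190683 / 3500539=62.90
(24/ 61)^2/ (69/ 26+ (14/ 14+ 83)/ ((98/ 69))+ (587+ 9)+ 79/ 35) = 74880/ 319287847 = 0.00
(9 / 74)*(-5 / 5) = -9 / 74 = -0.12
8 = 8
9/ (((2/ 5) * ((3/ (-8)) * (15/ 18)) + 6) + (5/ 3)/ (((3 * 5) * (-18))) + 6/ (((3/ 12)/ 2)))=5832/ 34907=0.17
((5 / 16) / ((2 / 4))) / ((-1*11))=-5 / 88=-0.06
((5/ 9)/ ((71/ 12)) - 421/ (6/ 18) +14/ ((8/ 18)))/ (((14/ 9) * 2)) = -1573737/ 3976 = -395.81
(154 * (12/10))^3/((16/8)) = 394444512/125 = 3155556.10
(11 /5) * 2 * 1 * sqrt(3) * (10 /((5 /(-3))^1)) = -45.73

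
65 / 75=13 / 15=0.87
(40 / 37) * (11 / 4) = 110 / 37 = 2.97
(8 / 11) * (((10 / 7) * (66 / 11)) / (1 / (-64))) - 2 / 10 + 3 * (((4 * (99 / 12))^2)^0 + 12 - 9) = -149057 / 385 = -387.16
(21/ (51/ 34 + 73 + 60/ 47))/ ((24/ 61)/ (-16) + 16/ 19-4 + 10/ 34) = -4575732/ 47690161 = -0.10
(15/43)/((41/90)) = 1350/1763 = 0.77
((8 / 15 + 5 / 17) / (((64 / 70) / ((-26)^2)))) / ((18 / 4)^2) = 249613 / 8262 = 30.21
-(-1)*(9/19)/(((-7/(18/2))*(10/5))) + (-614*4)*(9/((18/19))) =-6206393/266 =-23332.30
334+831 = 1165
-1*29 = -29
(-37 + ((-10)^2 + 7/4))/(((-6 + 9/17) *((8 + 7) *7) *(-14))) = 629/78120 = 0.01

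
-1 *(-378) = 378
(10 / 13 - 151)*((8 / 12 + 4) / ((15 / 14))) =-42532 / 65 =-654.34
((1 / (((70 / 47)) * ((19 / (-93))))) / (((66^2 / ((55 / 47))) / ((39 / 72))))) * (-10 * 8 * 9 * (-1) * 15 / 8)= -0.65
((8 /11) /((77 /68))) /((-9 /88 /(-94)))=409088 /693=590.31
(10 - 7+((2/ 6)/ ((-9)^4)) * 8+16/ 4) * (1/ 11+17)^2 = 2044.81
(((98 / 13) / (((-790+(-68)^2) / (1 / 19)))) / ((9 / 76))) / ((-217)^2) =4 / 215541729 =0.00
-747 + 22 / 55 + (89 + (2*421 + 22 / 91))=84012 / 455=184.64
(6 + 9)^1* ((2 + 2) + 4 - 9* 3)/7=-285/7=-40.71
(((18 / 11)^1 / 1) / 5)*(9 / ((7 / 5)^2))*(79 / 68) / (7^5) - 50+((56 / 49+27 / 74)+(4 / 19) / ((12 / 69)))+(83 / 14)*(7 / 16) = -154818592590807 / 3464441162336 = -44.69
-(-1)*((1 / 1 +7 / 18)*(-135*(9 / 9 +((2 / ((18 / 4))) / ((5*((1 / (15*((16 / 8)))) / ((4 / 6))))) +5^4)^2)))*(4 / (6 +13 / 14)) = -42525149.68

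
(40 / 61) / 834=20 / 25437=0.00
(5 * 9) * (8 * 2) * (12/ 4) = 2160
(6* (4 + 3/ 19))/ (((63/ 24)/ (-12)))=-114.05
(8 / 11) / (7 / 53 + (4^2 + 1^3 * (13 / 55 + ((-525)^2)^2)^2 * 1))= 116600 / 925285328230294596922517207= 0.00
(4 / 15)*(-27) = -36 / 5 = -7.20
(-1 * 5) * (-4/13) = 20/13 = 1.54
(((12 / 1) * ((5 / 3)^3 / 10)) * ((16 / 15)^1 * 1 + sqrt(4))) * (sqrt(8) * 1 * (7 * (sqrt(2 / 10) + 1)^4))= 10304 * sqrt(10) / 45 + 72128 * sqrt(2) / 135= 1479.68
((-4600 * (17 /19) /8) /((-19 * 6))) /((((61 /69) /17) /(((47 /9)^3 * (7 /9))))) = 2777698711025 /288959562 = 9612.76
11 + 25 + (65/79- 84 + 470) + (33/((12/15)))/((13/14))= 959723/2054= 467.25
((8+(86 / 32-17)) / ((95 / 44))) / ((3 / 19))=-1111 / 60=-18.52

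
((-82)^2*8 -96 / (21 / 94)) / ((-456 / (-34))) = 529176 / 133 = 3978.77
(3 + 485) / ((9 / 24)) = 3904 / 3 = 1301.33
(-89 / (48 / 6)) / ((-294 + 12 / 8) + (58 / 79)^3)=43880471 / 1152150364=0.04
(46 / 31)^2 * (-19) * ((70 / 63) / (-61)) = 402040 / 527589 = 0.76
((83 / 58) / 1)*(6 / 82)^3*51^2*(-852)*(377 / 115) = -32280121458 / 7925915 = -4072.73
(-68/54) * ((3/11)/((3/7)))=-238/297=-0.80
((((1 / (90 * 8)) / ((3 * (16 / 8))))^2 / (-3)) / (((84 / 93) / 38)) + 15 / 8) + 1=2253484211 / 783820800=2.87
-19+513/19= 8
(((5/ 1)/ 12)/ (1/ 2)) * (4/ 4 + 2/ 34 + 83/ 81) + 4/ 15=82741/ 41310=2.00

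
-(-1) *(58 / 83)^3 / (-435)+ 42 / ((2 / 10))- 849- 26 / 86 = -235776658754 / 368802615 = -639.30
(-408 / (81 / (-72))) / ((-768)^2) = 0.00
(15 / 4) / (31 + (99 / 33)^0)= 15 / 128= 0.12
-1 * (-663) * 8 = 5304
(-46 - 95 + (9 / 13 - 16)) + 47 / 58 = -117245 / 754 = -155.50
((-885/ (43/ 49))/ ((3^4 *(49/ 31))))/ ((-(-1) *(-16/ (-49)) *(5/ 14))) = -627347/ 9288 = -67.54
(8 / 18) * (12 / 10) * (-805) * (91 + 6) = -124936 / 3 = -41645.33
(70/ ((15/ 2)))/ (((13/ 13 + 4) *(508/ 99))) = 231/ 635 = 0.36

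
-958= -958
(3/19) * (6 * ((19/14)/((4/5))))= 45/28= 1.61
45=45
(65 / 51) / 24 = 0.05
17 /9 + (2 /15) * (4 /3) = 31 /15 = 2.07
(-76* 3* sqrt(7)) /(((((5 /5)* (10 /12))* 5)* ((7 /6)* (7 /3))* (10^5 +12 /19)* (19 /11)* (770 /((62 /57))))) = -3348* sqrt(7) /20365753625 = -0.00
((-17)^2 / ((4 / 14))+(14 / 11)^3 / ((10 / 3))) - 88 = 12300017 / 13310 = 924.12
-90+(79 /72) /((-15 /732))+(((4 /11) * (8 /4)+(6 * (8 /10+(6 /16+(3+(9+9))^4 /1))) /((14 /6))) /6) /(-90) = -889522093 /831600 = -1069.65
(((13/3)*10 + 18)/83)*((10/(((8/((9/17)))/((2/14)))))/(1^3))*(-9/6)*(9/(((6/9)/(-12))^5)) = 17601325920/9877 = 1782051.83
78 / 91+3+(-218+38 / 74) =-55330 / 259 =-213.63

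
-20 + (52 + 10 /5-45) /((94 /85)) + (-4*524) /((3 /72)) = -4729691 /94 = -50315.86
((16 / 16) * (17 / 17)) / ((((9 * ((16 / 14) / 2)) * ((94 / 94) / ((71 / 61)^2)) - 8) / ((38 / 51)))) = -670453 / 3782670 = -0.18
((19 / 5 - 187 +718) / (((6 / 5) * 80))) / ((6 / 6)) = 1337 / 240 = 5.57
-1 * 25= -25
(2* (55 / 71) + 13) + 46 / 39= 43553 / 2769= 15.73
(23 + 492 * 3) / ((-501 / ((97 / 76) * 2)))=-145403 / 19038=-7.64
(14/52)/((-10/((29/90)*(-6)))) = 203/3900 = 0.05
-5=-5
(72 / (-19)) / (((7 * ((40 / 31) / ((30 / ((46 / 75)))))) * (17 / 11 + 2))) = -230175 / 39767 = -5.79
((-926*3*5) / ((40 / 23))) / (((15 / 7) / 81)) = -6037983 / 20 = -301899.15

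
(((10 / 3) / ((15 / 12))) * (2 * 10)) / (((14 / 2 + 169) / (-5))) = -50 / 33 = -1.52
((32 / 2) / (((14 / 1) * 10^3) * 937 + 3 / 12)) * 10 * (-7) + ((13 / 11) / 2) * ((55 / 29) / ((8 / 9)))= 30694041865 / 24347008464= 1.26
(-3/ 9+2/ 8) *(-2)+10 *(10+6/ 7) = 4567/ 42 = 108.74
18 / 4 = 9 / 2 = 4.50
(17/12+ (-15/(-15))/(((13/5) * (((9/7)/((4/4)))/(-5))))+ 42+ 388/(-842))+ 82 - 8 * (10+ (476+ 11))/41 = 213945895/8078148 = 26.48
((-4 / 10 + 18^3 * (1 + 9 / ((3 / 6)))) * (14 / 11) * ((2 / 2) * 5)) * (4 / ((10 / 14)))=217182896 / 55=3948779.93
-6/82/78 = -1/1066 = -0.00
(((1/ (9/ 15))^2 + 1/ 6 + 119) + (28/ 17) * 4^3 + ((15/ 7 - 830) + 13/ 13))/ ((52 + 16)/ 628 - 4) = 154.05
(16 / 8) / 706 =1 / 353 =0.00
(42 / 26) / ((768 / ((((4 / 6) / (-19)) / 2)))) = -7 / 189696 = -0.00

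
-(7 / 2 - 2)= -3 / 2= -1.50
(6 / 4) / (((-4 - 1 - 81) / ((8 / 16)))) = -3 / 344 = -0.01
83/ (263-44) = 83/ 219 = 0.38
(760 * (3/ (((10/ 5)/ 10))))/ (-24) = -475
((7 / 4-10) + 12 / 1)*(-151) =-2265 / 4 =-566.25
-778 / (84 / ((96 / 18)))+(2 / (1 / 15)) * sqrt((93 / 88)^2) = -49043 / 2772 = -17.69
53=53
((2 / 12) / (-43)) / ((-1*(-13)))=-1 / 3354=-0.00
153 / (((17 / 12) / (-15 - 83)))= -10584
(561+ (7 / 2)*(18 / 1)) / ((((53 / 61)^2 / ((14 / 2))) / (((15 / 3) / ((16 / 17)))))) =86345805 / 2809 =30738.98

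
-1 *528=-528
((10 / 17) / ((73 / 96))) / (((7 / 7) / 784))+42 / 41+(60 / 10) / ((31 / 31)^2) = 31215648 / 50881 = 613.50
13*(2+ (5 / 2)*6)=221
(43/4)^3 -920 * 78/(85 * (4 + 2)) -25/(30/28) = 3519433/3264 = 1078.26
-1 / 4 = -0.25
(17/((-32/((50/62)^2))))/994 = -10625/30567488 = -0.00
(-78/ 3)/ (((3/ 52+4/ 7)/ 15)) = -619.91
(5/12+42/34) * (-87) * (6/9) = -95.81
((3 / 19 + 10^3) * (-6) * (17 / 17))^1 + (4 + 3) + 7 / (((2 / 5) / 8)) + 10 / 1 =-111035 / 19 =-5843.95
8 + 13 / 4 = 45 / 4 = 11.25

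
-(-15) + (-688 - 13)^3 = -344472086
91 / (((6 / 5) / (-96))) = -7280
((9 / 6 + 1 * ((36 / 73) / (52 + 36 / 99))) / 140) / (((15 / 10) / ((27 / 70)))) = 0.00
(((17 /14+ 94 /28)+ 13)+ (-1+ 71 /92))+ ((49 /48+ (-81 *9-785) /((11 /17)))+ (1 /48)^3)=-454676374037 /195858432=-2321.45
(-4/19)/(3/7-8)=28/1007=0.03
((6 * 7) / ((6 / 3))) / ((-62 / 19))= -6.44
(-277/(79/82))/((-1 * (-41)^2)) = 554/3239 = 0.17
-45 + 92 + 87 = 134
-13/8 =-1.62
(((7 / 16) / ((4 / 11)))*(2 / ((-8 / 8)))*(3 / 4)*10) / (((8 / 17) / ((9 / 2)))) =-176715 / 1024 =-172.57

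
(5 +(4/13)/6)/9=197/351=0.56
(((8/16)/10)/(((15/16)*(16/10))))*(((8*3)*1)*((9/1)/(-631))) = -36/3155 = -0.01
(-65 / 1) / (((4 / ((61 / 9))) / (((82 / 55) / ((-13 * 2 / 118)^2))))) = -8705981 / 2574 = -3382.28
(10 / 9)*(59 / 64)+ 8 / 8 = 583 / 288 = 2.02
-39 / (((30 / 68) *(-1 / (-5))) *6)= -221 / 3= -73.67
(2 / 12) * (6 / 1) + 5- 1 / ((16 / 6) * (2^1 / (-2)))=51 / 8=6.38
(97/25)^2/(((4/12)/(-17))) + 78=-431109/625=-689.77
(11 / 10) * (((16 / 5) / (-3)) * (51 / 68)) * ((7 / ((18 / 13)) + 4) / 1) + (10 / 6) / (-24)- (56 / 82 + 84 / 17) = -5713631 / 418200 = -13.66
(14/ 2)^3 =343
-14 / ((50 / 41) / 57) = -16359 / 25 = -654.36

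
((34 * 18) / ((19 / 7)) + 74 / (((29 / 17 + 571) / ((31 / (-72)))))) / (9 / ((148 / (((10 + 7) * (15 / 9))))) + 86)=55542712171 / 21614825448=2.57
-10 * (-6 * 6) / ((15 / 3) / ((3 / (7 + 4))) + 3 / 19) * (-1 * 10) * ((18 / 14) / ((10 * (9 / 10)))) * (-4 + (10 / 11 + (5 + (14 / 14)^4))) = -80.91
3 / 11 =0.27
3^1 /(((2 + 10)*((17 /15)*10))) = 3 /136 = 0.02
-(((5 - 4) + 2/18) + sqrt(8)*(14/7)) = -4*sqrt(2) - 10/9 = -6.77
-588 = -588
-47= -47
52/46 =26/23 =1.13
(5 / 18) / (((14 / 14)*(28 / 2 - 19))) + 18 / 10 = 157 / 90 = 1.74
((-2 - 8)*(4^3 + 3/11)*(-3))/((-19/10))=-212100/209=-1014.83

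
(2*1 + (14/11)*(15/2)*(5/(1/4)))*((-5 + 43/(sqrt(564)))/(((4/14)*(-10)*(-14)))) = -1061/44 + 45623*sqrt(141)/62040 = -15.38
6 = 6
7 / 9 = 0.78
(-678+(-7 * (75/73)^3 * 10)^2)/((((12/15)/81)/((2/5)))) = 31164349906111599/151334226289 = 205930.61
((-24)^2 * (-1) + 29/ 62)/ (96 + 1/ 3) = -6297/ 1054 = -5.97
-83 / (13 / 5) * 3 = -95.77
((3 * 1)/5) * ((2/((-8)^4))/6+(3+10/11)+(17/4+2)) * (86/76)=11809477/1712128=6.90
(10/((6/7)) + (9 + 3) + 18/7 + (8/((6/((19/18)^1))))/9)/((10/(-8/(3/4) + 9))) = -44897/10206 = -4.40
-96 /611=-0.16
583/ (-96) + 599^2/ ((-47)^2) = 33157049/ 212064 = 156.35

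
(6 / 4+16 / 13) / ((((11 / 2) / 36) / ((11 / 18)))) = 142 / 13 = 10.92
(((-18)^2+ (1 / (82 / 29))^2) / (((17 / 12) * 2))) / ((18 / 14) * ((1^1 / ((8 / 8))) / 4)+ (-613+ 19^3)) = 1794814 / 98000619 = 0.02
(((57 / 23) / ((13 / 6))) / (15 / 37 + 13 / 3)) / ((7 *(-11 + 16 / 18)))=-170829 / 50091769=-0.00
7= 7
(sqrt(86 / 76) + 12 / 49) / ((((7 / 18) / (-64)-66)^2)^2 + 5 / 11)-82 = -1477570510905017295907046 / 18019152574847516578619 + 9686627647488 * sqrt(1634) / 6987018345349037040689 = -82.00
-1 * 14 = -14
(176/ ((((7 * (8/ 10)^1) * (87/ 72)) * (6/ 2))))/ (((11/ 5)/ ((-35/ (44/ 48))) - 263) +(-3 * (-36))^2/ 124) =-16368000/ 319042079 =-0.05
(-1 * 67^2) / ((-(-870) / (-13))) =58357 / 870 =67.08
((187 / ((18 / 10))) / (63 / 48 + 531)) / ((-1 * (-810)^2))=-44 / 147917745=-0.00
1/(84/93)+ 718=20135/28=719.11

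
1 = 1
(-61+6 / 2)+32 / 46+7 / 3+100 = 3107 / 69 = 45.03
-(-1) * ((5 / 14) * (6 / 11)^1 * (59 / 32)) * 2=885 / 1232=0.72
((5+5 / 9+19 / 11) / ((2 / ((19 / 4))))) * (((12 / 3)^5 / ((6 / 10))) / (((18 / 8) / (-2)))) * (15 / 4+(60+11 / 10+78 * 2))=-15490171648 / 2673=-5795051.12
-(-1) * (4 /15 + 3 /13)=97 /195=0.50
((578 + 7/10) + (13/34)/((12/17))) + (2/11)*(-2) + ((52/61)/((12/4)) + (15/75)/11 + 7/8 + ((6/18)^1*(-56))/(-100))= 116802721/201300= 580.24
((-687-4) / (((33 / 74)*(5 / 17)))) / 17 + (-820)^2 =110894866 / 165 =672090.10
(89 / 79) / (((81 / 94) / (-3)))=-8366 / 2133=-3.92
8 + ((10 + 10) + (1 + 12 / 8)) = 61 / 2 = 30.50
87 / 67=1.30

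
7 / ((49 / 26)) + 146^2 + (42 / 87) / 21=12983720 / 609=21319.74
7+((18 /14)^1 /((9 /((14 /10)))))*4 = 39 /5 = 7.80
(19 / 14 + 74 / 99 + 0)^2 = 8508889 / 1920996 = 4.43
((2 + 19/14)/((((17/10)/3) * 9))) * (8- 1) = 235/51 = 4.61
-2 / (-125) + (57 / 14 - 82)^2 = 148785517 / 24500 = 6072.88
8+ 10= 18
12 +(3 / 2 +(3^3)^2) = 1485 / 2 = 742.50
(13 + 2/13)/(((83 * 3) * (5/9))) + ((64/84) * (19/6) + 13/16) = 18056249/5438160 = 3.32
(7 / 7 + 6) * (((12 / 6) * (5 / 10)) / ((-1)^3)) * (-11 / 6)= 77 / 6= 12.83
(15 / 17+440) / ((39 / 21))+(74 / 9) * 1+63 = 613846 / 1989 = 308.62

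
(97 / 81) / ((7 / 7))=97 / 81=1.20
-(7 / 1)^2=-49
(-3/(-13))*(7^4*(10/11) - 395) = 58995/143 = 412.55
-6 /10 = -3 /5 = -0.60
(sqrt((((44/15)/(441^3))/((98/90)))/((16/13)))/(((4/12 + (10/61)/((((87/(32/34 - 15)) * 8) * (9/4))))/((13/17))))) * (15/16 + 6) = 2552667 * sqrt(429)/20703304384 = 0.00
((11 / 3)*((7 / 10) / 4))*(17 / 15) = 1309 / 1800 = 0.73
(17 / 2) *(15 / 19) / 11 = 255 / 418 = 0.61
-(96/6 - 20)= 4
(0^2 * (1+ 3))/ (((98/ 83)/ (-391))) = 0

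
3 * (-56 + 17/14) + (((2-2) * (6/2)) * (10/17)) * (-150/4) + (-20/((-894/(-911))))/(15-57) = -3076531/18774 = -163.87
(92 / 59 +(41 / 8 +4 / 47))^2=22551929929 / 492129856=45.83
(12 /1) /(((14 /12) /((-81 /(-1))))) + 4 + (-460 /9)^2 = 1955860 /567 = 3449.49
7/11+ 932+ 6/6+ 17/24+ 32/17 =4201787/4488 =936.23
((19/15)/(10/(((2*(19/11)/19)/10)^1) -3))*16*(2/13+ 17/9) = 72656/959985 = 0.08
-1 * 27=-27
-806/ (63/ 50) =-40300/ 63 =-639.68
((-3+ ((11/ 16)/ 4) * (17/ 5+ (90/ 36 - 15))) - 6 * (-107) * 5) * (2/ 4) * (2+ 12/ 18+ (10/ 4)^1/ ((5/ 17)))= 17897.02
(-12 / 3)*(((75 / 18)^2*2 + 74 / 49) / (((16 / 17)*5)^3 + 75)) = -314009482 / 388289475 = -0.81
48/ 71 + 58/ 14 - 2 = 1401/ 497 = 2.82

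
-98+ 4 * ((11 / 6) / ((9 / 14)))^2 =-47726 / 729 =-65.47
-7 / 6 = -1.17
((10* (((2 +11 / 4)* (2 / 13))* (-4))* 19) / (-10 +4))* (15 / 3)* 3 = 18050 / 13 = 1388.46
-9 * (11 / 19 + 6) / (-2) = 1125 / 38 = 29.61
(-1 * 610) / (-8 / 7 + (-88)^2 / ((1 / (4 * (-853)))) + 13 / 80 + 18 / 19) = 6490400 / 281135698271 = 0.00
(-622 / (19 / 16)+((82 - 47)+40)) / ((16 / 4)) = -8527 / 76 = -112.20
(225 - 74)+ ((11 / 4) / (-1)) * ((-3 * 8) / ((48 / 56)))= 228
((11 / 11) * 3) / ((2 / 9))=27 / 2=13.50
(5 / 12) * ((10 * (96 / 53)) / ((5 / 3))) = 240 / 53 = 4.53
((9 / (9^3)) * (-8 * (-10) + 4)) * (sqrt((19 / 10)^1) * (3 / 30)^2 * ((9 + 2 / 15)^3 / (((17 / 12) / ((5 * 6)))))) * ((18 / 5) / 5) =143995768 * sqrt(190) / 11953125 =166.05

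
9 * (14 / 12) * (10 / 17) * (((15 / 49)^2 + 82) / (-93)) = -985535 / 180761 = -5.45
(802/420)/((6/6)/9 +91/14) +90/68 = 13431/8330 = 1.61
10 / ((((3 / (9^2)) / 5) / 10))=13500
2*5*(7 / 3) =70 / 3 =23.33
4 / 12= 1 / 3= 0.33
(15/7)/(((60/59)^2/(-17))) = -59177/1680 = -35.22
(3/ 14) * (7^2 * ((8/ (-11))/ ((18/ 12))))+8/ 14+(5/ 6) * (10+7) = 4457/ 462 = 9.65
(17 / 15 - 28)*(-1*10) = 806 / 3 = 268.67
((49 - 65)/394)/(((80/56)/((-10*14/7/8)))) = 14/197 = 0.07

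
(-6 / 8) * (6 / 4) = -9 / 8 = -1.12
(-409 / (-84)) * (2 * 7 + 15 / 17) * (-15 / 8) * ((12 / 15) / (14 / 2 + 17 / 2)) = -103477 / 14756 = -7.01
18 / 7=2.57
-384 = -384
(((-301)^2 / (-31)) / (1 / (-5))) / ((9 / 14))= 6342070 / 279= 22731.43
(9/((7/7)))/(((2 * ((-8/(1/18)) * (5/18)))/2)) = -9/40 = -0.22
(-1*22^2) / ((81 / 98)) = -47432 / 81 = -585.58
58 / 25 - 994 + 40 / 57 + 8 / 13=-18346472 / 18525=-990.36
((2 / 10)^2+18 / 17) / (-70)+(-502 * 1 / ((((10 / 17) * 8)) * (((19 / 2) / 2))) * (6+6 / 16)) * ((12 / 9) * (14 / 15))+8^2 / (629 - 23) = -5083203159 / 28545125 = -178.08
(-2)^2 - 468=-464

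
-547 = -547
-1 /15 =-0.07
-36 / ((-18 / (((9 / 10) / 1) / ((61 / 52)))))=468 / 305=1.53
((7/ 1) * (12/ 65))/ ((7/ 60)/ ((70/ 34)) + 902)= 5040/ 3518021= 0.00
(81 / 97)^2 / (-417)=-2187 / 1307851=-0.00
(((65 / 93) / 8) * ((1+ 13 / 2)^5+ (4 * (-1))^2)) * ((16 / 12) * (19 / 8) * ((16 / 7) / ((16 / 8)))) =938460445 / 124992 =7508.16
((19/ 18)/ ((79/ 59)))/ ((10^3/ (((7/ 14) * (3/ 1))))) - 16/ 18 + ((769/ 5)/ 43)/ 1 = 328847809/ 122292000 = 2.69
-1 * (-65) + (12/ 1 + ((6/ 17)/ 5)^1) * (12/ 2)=11681/ 85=137.42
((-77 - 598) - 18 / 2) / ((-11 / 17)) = 1057.09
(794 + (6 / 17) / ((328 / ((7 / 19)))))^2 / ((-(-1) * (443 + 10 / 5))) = 1769025850724521 / 1248684588880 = 1416.71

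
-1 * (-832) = 832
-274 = -274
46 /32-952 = -15209 /16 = -950.56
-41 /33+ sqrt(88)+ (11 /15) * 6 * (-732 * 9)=-4783093 /165+ 2 * sqrt(22)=-28979.06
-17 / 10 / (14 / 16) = -68 / 35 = -1.94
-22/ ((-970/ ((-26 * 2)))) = -572/ 485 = -1.18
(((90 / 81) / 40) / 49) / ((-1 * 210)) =-1 / 370440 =-0.00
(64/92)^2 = 256/529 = 0.48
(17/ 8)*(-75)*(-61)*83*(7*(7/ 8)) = 316310925/ 64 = 4942358.20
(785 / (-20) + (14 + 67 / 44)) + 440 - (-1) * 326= 8165 / 11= 742.27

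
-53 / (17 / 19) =-1007 / 17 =-59.24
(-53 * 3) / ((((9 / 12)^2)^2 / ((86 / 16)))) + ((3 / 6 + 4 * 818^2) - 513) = 144357253 / 54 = 2673282.46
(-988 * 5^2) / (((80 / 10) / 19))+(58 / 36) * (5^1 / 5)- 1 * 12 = -528056 / 9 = -58672.89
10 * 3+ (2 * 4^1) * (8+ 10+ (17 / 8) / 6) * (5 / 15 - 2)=-214.72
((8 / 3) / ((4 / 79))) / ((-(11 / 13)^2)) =-73.56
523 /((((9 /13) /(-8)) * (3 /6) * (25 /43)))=-4677712 /225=-20789.83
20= 20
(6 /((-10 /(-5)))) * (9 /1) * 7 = 189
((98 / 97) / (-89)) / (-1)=98 / 8633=0.01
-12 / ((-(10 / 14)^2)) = 23.52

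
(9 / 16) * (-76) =-171 / 4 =-42.75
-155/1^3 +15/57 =-2940/19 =-154.74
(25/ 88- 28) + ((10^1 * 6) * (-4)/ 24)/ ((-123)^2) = -36900511/ 1331352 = -27.72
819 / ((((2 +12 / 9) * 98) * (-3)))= -0.84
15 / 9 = 5 / 3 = 1.67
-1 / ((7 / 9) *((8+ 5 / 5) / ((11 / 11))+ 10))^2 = -81 / 17689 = -0.00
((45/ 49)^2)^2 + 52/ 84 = 23007934/ 17294403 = 1.33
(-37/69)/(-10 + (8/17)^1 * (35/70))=629/11454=0.05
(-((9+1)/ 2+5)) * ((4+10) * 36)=-5040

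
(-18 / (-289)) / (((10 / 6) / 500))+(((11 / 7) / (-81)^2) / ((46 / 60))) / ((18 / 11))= 18.69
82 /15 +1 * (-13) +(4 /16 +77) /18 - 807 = -810.24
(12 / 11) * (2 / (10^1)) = 12 / 55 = 0.22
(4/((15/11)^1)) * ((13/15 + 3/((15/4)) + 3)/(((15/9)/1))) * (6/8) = 154/25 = 6.16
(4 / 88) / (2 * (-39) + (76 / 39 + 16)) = -39 / 51524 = -0.00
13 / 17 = 0.76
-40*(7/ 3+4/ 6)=-120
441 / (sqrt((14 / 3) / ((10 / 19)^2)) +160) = 10584000 / 3837473- 41895 * sqrt(42) / 3837473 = 2.69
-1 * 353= -353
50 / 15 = 3.33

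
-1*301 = -301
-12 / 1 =-12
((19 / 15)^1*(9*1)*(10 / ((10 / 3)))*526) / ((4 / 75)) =674595 / 2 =337297.50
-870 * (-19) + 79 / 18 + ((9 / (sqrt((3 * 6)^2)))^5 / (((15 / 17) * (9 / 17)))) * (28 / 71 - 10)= 2535615331 / 153360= 16533.75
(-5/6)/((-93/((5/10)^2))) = 5/2232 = 0.00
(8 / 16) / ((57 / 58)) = 29 / 57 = 0.51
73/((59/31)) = 2263/59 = 38.36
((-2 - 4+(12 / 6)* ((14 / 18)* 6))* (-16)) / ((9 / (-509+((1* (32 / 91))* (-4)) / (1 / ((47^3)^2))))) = 220758337348960 / 2457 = 89848733149.76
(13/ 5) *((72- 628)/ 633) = -7228/ 3165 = -2.28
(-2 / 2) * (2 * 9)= -18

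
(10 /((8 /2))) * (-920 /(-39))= 2300 /39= 58.97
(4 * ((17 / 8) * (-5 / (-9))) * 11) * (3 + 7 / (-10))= 4301 / 36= 119.47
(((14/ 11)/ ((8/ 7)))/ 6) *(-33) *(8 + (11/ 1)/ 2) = -1323/ 16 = -82.69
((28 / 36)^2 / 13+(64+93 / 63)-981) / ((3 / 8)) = -53983864 / 22113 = -2441.27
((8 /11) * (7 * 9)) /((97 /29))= 14616 /1067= 13.70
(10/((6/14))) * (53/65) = 742/39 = 19.03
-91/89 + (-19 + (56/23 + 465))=915853/2047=447.41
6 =6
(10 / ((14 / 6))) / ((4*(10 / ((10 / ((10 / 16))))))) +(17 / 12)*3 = 167 / 28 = 5.96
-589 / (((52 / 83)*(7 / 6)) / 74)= -5426457 / 91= -59631.40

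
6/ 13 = 0.46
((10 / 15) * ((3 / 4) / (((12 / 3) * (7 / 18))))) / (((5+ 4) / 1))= 1 / 28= 0.04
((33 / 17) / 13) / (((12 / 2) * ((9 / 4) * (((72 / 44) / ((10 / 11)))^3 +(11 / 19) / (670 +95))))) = 26125 / 13776607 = 0.00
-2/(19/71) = -142/19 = -7.47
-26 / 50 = -13 / 25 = -0.52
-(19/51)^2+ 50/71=104419/184671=0.57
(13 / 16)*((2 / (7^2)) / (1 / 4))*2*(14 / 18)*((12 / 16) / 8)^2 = 13 / 7168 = 0.00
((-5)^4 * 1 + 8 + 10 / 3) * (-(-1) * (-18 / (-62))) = 5727 / 31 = 184.74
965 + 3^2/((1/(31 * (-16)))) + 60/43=-150397/43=-3497.60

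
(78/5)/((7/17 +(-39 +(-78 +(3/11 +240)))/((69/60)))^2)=1442890878/1070970108605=0.00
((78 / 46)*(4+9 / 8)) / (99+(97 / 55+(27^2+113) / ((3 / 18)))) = 87945 / 52145968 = 0.00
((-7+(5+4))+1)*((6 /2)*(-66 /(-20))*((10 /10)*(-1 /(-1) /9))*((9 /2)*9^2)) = 24057 /20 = 1202.85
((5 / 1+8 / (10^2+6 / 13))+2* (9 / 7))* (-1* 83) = -2902759 / 4571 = -635.04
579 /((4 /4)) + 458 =1037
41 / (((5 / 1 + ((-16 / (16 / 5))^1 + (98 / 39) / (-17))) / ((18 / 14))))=-244647 / 686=-356.63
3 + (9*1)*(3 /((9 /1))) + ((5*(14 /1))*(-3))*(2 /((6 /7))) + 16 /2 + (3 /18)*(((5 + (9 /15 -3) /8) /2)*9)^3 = 17612989 /16000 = 1100.81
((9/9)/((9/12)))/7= 4/21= 0.19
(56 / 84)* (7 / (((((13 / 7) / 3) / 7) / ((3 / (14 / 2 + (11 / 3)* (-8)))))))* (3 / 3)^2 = -6174 / 871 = -7.09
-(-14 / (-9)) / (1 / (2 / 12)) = -7 / 27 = -0.26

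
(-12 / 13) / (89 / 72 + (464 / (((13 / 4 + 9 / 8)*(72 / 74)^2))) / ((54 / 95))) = -1469664 / 315764761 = -0.00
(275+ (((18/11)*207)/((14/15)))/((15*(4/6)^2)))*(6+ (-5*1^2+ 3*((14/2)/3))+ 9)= 1724939/308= 5600.45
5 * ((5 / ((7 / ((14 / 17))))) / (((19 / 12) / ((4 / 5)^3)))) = 1536 / 1615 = 0.95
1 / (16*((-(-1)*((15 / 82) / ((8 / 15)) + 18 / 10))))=205 / 7029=0.03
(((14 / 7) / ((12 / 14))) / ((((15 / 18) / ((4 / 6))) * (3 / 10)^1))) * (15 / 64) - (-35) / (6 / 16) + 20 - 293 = -4277 / 24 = -178.21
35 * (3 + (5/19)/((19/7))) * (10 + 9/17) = 7004270/6137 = 1141.32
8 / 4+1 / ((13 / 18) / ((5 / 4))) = 97 / 26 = 3.73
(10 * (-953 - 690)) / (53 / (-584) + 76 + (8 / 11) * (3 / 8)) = -105546320 / 489393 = -215.67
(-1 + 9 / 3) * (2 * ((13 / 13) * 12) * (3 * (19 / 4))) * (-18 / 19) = -648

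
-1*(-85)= 85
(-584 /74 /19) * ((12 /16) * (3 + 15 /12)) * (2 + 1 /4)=-33507 /11248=-2.98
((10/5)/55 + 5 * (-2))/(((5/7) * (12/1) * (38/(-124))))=59458/15675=3.79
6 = 6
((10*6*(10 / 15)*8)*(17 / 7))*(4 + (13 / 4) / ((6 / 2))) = 82960 / 21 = 3950.48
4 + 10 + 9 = 23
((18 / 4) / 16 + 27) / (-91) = -873 / 2912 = -0.30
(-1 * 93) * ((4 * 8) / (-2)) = 1488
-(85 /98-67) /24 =6481 /2352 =2.76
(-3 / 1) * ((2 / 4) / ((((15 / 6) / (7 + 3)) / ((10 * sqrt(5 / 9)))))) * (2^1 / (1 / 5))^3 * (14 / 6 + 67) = -4160000 * sqrt(5) / 3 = -3100680.93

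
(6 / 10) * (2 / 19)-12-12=-2274 / 95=-23.94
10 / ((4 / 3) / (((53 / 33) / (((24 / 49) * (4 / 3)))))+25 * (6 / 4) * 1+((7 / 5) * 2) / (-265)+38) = 1298500 / 9872703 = 0.13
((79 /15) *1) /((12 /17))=1343 /180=7.46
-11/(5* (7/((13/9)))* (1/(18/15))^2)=-572/875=-0.65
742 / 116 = 371 / 58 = 6.40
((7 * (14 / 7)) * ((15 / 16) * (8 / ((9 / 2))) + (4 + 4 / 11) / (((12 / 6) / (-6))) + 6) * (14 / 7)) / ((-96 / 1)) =1253 / 792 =1.58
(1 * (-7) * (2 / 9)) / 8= -7 / 36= -0.19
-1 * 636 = -636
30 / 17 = 1.76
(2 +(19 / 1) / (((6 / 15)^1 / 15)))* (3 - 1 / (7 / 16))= 7145 / 14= 510.36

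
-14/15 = -0.93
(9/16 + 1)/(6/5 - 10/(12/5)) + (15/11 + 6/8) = 12429/7832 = 1.59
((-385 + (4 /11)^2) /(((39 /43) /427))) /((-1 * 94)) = 285017803 /147862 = 1927.59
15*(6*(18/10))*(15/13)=2430/13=186.92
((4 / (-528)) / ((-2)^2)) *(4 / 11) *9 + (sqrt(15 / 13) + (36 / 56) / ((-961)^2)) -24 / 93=-826847027 / 3128889148 + sqrt(195) / 13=0.81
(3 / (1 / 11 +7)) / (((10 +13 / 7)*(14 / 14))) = 77 / 2158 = 0.04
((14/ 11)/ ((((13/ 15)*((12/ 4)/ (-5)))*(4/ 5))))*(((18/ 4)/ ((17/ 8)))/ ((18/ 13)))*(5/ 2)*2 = -4375/ 187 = -23.40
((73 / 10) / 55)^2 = 5329 / 302500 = 0.02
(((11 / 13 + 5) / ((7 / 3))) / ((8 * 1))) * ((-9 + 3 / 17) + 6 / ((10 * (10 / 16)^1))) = -95247 / 38675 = -2.46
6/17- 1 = -0.65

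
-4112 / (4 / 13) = -13364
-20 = -20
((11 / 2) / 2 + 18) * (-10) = -415 / 2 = -207.50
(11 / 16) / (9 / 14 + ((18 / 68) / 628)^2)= 2194056788 / 2051586135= 1.07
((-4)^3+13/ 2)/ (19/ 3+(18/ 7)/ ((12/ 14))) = -345/ 56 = -6.16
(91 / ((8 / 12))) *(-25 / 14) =-975 / 4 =-243.75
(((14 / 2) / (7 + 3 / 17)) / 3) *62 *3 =3689 / 61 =60.48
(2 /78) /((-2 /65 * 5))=-1 /6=-0.17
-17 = -17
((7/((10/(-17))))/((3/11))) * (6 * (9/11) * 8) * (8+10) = -154224/5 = -30844.80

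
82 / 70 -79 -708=-27504 / 35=-785.83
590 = 590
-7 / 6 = -1.17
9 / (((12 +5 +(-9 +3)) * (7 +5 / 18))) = 162 / 1441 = 0.11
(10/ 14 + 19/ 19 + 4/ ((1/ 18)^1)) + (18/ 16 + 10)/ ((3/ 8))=2171/ 21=103.38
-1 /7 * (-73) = 73 /7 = 10.43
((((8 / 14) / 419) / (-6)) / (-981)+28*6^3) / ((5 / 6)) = 104410482628 / 14386365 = 7257.60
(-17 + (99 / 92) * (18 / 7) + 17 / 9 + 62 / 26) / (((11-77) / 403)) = 11631541 / 191268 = 60.81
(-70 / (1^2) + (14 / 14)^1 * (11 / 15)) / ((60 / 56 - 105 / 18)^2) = -152733 / 50000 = -3.05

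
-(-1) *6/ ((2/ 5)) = 15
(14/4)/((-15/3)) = -7/10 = -0.70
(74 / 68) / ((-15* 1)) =-37 / 510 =-0.07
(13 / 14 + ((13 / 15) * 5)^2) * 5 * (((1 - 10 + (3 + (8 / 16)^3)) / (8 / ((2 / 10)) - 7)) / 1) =-583505 / 33264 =-17.54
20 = 20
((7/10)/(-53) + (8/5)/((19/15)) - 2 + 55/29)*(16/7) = 2678504/1022105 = 2.62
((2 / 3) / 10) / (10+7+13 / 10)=2 / 549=0.00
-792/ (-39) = 264/ 13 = 20.31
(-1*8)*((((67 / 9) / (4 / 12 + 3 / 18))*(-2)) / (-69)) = -2144 / 621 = -3.45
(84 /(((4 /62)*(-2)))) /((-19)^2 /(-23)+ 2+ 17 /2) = 29946 /239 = 125.30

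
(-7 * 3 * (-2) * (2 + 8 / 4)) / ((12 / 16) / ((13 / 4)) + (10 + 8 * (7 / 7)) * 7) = 728 / 547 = 1.33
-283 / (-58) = 283 / 58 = 4.88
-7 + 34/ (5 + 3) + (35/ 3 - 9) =-1/ 12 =-0.08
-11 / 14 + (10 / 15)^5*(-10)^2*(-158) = -7081073 / 3402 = -2081.44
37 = 37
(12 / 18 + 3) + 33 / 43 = 572 / 129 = 4.43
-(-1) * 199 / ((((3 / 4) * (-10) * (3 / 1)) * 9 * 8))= -0.12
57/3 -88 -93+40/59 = -9518/59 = -161.32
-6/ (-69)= 2/ 23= 0.09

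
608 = 608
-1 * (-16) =16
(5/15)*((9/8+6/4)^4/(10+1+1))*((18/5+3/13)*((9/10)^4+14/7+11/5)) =261289307601/10649600000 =24.54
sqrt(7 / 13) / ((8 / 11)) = 11 * sqrt(91) / 104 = 1.01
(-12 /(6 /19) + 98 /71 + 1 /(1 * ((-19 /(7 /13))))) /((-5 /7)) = 4498879 /87685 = 51.31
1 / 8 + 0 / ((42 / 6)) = 1 / 8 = 0.12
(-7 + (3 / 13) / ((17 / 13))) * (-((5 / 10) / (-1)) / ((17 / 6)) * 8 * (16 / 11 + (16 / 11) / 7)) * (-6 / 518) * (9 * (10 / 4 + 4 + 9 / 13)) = 4810752 / 400673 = 12.01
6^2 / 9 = 4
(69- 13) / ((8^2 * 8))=7 / 64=0.11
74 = 74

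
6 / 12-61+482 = 843 / 2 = 421.50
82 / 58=1.41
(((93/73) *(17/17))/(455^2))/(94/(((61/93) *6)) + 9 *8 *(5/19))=107787/750245971475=0.00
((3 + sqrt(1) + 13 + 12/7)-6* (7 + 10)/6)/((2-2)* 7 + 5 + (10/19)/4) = 152/455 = 0.33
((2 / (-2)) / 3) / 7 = -1 / 21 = -0.05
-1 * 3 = -3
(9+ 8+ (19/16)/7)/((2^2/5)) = 9615/448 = 21.46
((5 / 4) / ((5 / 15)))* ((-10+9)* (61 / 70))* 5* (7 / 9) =-305 / 24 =-12.71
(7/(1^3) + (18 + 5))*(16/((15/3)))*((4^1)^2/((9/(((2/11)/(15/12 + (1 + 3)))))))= 4096/693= 5.91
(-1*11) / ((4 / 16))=-44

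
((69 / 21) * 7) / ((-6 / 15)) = -57.50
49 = 49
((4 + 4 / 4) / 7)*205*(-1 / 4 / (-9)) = 1025 / 252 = 4.07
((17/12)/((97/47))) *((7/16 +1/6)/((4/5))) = 115855/223488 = 0.52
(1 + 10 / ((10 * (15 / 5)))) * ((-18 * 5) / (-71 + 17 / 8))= 960 / 551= 1.74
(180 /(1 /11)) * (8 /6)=2640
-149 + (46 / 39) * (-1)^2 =-5765 / 39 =-147.82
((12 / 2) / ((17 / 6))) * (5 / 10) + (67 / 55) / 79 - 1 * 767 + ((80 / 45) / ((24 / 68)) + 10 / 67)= -101651365324 / 133621785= -760.74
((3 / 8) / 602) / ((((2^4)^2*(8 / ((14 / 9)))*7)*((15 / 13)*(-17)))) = -13 / 3772661760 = -0.00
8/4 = 2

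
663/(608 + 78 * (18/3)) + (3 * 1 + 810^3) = 571830519891/1076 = 531441003.62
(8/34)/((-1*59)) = -4/1003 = -0.00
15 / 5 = 3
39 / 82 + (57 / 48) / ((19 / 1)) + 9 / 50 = 11777 / 16400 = 0.72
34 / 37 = 0.92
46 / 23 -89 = -87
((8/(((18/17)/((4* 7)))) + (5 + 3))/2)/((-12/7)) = -1729/27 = -64.04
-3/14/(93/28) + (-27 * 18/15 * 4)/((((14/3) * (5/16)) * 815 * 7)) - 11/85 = -110229829/526143625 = -0.21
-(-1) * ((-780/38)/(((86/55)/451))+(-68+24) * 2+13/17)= -83440186/13889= -6007.65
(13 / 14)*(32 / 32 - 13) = -78 / 7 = -11.14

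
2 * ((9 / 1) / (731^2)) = 18 / 534361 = 0.00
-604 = -604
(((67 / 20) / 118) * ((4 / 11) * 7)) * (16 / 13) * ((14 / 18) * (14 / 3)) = 367696 / 1138995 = 0.32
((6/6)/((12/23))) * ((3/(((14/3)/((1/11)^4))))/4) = 69/3279584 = 0.00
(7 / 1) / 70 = 1 / 10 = 0.10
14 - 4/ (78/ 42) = 154/ 13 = 11.85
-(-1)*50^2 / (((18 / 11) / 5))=7638.89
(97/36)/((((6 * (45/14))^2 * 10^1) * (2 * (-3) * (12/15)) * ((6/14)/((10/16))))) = -33271/151165440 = -0.00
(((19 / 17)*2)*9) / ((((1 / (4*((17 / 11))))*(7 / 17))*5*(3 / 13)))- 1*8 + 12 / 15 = 98004 / 385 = 254.56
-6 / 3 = -2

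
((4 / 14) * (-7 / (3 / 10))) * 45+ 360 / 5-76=-304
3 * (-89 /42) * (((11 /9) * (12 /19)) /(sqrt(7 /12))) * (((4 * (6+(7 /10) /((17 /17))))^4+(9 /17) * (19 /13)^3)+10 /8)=-15718896122858533 * sqrt(21) /21732449375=-3314538.09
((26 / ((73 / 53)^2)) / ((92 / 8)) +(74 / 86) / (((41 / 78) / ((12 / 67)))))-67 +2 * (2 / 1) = -890598967669 / 14477736607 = -61.52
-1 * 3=-3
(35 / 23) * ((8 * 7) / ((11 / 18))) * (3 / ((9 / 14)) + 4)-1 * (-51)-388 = 220499 / 253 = 871.54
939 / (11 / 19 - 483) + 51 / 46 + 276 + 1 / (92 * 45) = 275.16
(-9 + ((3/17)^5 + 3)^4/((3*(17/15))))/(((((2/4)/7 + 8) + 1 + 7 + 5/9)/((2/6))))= 43031602058368738429682387334/144747601547753295385333019615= 0.30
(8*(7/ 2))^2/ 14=56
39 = 39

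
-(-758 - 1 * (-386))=372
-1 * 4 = -4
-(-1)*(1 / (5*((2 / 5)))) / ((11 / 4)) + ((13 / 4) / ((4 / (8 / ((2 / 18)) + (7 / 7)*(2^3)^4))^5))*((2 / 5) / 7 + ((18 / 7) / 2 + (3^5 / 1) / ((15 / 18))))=450262313347726940702 / 385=1169512502201888157.67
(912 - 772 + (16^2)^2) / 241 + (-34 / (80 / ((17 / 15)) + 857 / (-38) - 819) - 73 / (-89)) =273.38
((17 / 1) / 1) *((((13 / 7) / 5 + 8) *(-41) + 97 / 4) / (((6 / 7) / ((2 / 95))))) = -759169 / 5700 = -133.19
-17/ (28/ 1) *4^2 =-68/ 7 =-9.71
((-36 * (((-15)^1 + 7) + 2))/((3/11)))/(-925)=-792/925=-0.86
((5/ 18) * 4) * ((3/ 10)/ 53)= 1/ 159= 0.01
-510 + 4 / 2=-508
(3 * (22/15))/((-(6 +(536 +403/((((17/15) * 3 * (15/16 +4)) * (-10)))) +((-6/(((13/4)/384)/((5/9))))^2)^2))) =-421931653/2307256483155306505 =-0.00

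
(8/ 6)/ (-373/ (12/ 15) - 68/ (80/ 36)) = -80/ 29811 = -0.00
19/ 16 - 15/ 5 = -29/ 16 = -1.81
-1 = -1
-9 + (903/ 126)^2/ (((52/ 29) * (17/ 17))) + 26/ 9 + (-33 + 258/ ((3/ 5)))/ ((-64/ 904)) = -10455293/ 1872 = -5585.09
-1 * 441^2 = -194481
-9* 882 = -7938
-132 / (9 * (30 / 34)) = -748 / 45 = -16.62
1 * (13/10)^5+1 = 471293/100000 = 4.71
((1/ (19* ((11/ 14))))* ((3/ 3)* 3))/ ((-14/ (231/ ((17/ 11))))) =-693/ 323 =-2.15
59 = 59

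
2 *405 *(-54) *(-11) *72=34642080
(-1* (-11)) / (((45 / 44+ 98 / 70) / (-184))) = -445280 / 533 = -835.42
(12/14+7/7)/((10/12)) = 78/35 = 2.23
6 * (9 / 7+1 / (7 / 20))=174 / 7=24.86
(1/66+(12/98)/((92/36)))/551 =4691/40984482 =0.00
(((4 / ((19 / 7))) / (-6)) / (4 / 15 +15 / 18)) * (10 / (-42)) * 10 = 1000 / 1881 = 0.53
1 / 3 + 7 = 22 / 3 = 7.33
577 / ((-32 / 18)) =-5193 / 16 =-324.56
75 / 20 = 15 / 4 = 3.75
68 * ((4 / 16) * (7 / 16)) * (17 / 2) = 2023 / 32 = 63.22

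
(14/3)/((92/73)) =511/138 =3.70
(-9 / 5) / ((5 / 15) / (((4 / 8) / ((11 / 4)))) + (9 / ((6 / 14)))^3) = -54 / 277885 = -0.00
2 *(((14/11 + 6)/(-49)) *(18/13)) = -2880/7007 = -0.41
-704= -704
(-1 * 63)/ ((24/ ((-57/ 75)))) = 2.00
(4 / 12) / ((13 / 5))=5 / 39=0.13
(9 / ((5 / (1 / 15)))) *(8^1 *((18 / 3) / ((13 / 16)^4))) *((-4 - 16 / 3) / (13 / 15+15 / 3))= -33030144 / 1570855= -21.03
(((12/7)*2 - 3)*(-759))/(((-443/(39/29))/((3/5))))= 266409/449645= 0.59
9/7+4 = 5.29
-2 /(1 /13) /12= -2.17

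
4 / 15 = 0.27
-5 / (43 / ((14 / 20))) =-7 / 86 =-0.08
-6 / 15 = -2 / 5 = -0.40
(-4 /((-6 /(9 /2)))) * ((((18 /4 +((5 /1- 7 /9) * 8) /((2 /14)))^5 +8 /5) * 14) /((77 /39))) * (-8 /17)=-99737956853374369777 /12269070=-8129218991608.52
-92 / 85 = -1.08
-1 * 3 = -3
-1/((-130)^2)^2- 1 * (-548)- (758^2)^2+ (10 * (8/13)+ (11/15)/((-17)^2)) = -81746530345416843218867/247623870000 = -330123789541.84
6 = 6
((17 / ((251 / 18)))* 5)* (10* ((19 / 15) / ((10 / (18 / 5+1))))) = 44574 / 1255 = 35.52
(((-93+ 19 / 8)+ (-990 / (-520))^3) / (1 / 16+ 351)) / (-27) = 11772301 / 1332779292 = 0.01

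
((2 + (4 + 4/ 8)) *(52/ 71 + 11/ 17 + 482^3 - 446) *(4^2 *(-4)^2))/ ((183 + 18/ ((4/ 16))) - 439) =-28113181432752/ 27761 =-1012686194.04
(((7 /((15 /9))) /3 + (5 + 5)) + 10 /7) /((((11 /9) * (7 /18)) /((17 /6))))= 206091 /2695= 76.47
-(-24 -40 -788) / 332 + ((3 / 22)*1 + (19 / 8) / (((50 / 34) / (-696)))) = -51189051 / 45650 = -1121.34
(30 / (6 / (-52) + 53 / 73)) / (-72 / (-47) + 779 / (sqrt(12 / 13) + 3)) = 2062799544*sqrt(39) / 215120354285 + 768313615212 / 4087286731415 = 0.25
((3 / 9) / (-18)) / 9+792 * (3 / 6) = 192455 / 486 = 396.00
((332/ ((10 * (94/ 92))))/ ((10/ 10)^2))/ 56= 1909/ 3290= 0.58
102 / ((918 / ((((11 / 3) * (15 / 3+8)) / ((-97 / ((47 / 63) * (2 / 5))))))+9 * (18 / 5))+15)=-571285 / 34796383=-0.02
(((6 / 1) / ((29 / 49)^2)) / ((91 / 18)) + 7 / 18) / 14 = 106189 / 393588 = 0.27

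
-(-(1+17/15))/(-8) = -4/15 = -0.27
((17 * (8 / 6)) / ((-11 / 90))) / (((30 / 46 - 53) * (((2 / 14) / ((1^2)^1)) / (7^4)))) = 28163730 / 473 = 59542.77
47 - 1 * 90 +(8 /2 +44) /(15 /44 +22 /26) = -1741 /679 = -2.56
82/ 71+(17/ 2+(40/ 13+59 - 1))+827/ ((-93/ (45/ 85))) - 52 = 13643207/ 972842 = 14.02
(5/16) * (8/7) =5/14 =0.36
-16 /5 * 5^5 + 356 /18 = -89822 /9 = -9980.22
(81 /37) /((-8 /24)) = -243 /37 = -6.57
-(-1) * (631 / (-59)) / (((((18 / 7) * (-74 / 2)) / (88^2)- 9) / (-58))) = -991952192 / 14411871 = -68.83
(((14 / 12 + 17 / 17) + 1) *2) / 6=19 / 18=1.06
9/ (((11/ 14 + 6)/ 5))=126/ 19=6.63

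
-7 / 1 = -7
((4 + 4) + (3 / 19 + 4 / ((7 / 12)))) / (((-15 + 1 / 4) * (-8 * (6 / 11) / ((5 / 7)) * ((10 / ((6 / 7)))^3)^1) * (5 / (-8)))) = -395406 / 2355080875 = -0.00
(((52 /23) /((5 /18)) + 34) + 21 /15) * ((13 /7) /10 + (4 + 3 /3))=1817541 /8050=225.78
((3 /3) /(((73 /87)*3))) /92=29 /6716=0.00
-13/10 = -1.30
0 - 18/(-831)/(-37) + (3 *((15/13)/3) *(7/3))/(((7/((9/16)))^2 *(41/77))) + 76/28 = 26884539737/9789188864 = 2.75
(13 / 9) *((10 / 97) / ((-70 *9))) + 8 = 439979 / 54999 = 8.00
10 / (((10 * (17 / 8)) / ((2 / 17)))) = 16 / 289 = 0.06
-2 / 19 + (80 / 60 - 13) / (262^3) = -107909033 / 1025129496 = -0.11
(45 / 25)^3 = 729 / 125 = 5.83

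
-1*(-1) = 1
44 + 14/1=58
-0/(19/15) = 0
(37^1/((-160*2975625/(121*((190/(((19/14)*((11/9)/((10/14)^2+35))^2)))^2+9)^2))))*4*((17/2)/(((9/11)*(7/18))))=-40444752396051190999030761056009832560541/206363852399138836325000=-195987581768075039.02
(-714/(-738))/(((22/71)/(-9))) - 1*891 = -829029/902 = -919.10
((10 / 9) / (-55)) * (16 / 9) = -32 / 891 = -0.04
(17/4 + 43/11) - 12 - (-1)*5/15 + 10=857/132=6.49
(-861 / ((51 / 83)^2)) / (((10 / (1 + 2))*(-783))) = 1977143 / 2262870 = 0.87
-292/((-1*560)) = 73/140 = 0.52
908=908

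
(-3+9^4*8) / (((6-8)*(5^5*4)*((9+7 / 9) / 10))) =-94473 / 44000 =-2.15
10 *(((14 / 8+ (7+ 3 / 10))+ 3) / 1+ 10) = 220.50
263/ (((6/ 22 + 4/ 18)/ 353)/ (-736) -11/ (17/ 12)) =-33.87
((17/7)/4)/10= 17/280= 0.06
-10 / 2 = -5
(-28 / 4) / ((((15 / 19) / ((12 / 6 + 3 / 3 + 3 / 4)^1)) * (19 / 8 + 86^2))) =-266 / 59187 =-0.00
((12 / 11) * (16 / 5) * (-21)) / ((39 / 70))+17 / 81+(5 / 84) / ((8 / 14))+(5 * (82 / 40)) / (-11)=-24500027 / 185328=-132.20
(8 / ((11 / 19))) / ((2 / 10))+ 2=782 / 11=71.09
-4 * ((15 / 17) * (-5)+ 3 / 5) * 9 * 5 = 11664 / 17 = 686.12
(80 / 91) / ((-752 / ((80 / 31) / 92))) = -100 / 3049501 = -0.00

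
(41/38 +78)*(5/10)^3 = 3005/304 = 9.88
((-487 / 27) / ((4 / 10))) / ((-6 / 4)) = 2435 / 81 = 30.06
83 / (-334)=-83 / 334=-0.25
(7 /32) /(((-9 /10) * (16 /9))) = -0.14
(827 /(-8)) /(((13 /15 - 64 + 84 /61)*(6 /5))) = 1261175 /904112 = 1.39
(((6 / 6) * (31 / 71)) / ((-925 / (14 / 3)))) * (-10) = 868 / 39405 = 0.02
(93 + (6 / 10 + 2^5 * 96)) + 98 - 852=12058 / 5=2411.60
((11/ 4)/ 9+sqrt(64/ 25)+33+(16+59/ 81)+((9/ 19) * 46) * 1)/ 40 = 2259973/ 1231200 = 1.84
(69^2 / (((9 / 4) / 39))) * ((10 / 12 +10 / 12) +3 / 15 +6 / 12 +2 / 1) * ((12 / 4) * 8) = 8648515.20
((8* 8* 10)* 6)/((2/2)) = 3840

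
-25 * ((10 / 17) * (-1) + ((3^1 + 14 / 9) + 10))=-349.18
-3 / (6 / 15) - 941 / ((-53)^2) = -44017 / 5618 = -7.83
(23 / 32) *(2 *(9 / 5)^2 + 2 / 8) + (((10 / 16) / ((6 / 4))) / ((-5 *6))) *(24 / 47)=2179339 / 451200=4.83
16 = 16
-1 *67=-67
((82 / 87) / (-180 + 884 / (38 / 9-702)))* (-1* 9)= 128740 / 2751027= 0.05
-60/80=-0.75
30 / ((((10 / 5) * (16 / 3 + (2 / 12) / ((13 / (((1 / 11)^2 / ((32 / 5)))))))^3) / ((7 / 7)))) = 5101478893322240 / 51594696634079853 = 0.10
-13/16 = -0.81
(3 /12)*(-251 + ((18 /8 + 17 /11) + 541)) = 73.45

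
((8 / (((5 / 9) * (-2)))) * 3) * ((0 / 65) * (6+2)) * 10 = 0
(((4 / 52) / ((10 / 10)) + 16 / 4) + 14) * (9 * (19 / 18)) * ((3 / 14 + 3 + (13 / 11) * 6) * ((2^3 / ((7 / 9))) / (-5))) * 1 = -25509438 / 7007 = -3640.56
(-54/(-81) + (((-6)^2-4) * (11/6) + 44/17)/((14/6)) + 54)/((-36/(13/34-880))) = 11999353/6069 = 1977.15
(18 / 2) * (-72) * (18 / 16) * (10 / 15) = -486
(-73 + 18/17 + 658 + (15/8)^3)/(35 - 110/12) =499203/21760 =22.94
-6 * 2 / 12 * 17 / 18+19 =325 / 18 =18.06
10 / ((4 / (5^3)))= 625 / 2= 312.50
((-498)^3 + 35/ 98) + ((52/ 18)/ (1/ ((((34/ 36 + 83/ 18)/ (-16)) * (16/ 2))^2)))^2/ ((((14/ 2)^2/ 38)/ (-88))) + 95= -6434103577342111/ 52081218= -123539806.18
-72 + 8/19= -1360/19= -71.58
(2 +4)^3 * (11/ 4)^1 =594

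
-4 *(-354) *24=33984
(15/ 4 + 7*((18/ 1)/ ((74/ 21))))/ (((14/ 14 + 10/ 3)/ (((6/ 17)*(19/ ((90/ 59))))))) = 6554487/ 163540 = 40.08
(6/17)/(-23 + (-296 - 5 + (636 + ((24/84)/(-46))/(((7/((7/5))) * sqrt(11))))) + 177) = 2415 * sqrt(11)/14488422093329 + 10457179425/14488422093329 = 0.00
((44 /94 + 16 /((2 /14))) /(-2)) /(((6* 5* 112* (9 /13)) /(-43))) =492479 /473760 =1.04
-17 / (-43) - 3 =-112 / 43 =-2.60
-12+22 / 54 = -313 / 27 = -11.59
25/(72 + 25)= 25/97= 0.26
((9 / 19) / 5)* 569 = 5121 / 95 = 53.91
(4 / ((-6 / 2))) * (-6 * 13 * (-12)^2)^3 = 1889339572224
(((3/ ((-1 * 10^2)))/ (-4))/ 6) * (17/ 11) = 0.00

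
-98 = -98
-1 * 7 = -7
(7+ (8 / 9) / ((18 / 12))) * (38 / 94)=3895 / 1269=3.07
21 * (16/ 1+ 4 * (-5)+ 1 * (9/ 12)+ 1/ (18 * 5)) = -4081/ 60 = -68.02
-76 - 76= -152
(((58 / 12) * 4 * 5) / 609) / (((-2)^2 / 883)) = 4415 / 126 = 35.04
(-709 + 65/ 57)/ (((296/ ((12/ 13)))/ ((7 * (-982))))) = 138676076/ 9139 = 15174.10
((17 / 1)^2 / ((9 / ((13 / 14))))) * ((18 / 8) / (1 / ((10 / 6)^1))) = 18785 / 168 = 111.82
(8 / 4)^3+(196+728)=932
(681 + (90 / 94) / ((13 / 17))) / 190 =3.59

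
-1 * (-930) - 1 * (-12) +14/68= 32035/34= 942.21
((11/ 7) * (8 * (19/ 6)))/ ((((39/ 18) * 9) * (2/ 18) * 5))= 1672/ 455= 3.67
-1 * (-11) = 11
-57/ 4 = -14.25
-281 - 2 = -283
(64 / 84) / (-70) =-8 / 735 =-0.01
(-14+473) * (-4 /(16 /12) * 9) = -12393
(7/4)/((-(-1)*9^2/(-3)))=-7/108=-0.06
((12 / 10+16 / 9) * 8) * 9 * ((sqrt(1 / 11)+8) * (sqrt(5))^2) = 1072 * sqrt(11) / 11+8576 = 8899.22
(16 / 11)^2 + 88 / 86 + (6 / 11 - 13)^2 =823399 / 5203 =158.25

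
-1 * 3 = -3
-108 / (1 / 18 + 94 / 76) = -18468 / 221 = -83.57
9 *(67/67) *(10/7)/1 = 90/7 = 12.86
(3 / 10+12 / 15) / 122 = 11 / 1220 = 0.01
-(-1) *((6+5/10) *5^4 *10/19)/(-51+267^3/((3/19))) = 0.00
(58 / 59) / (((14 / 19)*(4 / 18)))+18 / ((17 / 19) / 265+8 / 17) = 491269377 / 11169998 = 43.98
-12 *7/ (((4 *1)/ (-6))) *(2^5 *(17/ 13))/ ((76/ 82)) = 1405152/ 247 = 5688.87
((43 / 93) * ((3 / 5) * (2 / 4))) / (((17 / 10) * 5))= 43 / 2635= 0.02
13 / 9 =1.44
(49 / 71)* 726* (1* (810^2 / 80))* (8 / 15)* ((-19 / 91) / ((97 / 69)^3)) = -164701.44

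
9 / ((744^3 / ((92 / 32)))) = 23 / 366071808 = 0.00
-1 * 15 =-15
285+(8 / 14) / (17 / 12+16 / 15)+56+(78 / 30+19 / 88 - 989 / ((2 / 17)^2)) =-32634353733 / 458920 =-71111.20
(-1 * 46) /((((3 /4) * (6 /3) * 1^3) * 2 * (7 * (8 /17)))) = -391 /84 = -4.65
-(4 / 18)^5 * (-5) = 160 / 59049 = 0.00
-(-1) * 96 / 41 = 96 / 41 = 2.34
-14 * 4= -56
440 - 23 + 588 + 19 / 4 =4039 / 4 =1009.75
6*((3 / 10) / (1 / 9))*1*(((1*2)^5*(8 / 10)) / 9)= 1152 / 25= 46.08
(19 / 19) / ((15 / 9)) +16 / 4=4.60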